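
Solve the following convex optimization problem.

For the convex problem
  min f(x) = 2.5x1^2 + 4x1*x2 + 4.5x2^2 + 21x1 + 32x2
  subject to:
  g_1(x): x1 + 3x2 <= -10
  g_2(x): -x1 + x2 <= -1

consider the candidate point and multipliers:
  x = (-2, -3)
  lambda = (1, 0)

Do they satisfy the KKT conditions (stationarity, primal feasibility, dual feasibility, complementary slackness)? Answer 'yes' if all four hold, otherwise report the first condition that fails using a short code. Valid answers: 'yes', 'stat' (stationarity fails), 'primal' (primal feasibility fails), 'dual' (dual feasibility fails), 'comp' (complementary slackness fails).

Gradient of f: grad f(x) = Q x + c = (-1, -3)
Constraint values g_i(x) = a_i^T x - b_i:
  g_1((-2, -3)) = -1
  g_2((-2, -3)) = 0
Stationarity residual: grad f(x) + sum_i lambda_i a_i = (0, 0)
  -> stationarity OK
Primal feasibility (all g_i <= 0): OK
Dual feasibility (all lambda_i >= 0): OK
Complementary slackness (lambda_i * g_i(x) = 0 for all i): FAILS

Verdict: the first failing condition is complementary_slackness -> comp.

comp


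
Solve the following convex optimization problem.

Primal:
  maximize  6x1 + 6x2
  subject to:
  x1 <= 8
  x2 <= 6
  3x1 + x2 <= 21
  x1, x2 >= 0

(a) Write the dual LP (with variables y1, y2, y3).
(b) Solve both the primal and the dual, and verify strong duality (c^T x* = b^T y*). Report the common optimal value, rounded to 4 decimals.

The standard primal-dual pair for 'max c^T x s.t. A x <= b, x >= 0' is:
  Dual:  min b^T y  s.t.  A^T y >= c,  y >= 0.

So the dual LP is:
  minimize  8y1 + 6y2 + 21y3
  subject to:
    y1 + 3y3 >= 6
    y2 + y3 >= 6
    y1, y2, y3 >= 0

Solving the primal: x* = (5, 6).
  primal value c^T x* = 66.
Solving the dual: y* = (0, 4, 2).
  dual value b^T y* = 66.
Strong duality: c^T x* = b^T y*. Confirmed.

66


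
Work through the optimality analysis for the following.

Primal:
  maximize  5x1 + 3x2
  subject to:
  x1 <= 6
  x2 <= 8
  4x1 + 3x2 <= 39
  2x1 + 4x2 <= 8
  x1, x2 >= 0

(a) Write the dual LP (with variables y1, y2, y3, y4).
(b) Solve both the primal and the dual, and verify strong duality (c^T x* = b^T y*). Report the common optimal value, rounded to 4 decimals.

The standard primal-dual pair for 'max c^T x s.t. A x <= b, x >= 0' is:
  Dual:  min b^T y  s.t.  A^T y >= c,  y >= 0.

So the dual LP is:
  minimize  6y1 + 8y2 + 39y3 + 8y4
  subject to:
    y1 + 4y3 + 2y4 >= 5
    y2 + 3y3 + 4y4 >= 3
    y1, y2, y3, y4 >= 0

Solving the primal: x* = (4, 0).
  primal value c^T x* = 20.
Solving the dual: y* = (0, 0, 0, 2.5).
  dual value b^T y* = 20.
Strong duality: c^T x* = b^T y*. Confirmed.

20


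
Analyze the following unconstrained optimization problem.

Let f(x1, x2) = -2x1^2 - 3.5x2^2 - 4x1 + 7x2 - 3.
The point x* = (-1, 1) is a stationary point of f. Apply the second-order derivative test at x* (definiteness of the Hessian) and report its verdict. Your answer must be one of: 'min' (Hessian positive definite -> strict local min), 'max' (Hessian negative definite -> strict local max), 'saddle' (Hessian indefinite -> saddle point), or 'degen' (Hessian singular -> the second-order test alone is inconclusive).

Compute the Hessian H = grad^2 f:
  H = [[-4, 0], [0, -7]]
Verify stationarity: grad f(x*) = H x* + g = (0, 0).
Eigenvalues of H: -7, -4.
Both eigenvalues < 0, so H is negative definite -> x* is a strict local max.

max


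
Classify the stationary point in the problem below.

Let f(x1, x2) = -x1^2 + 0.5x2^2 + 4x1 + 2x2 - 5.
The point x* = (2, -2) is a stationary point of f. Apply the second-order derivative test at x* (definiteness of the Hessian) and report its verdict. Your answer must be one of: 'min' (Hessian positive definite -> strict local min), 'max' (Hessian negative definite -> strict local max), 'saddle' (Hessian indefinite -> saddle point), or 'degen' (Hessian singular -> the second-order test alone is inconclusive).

Compute the Hessian H = grad^2 f:
  H = [[-2, 0], [0, 1]]
Verify stationarity: grad f(x*) = H x* + g = (0, 0).
Eigenvalues of H: -2, 1.
Eigenvalues have mixed signs, so H is indefinite -> x* is a saddle point.

saddle


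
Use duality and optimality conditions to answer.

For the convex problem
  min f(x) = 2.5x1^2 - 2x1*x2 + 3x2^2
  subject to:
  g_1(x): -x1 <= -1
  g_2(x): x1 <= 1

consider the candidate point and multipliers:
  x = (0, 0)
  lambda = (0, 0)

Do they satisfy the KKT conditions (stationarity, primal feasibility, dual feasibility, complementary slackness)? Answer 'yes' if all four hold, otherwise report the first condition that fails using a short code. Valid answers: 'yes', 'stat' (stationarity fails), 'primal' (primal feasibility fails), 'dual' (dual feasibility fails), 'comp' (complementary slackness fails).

Gradient of f: grad f(x) = Q x + c = (0, 0)
Constraint values g_i(x) = a_i^T x - b_i:
  g_1((0, 0)) = 1
  g_2((0, 0)) = -1
Stationarity residual: grad f(x) + sum_i lambda_i a_i = (0, 0)
  -> stationarity OK
Primal feasibility (all g_i <= 0): FAILS
Dual feasibility (all lambda_i >= 0): OK
Complementary slackness (lambda_i * g_i(x) = 0 for all i): OK

Verdict: the first failing condition is primal_feasibility -> primal.

primal


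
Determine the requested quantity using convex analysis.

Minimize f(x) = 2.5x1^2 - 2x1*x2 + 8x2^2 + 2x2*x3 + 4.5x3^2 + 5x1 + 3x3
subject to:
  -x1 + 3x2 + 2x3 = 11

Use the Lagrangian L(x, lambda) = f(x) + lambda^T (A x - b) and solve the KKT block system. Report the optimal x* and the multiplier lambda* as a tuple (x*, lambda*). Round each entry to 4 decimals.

Form the Lagrangian:
  L(x, lambda) = (1/2) x^T Q x + c^T x + lambda^T (A x - b)
Stationarity (grad_x L = 0): Q x + c + A^T lambda = 0.
Primal feasibility: A x = b.

This gives the KKT block system:
  [ Q   A^T ] [ x     ]   [-c ]
  [ A    0  ] [ lambda ] = [ b ]

Solving the linear system:
  x*      = (-2.6389, 1.5636, 1.8352)
  lambda* = (-11.3218)
  f(x*)   = 58.4254

x* = (-2.6389, 1.5636, 1.8352), lambda* = (-11.3218)


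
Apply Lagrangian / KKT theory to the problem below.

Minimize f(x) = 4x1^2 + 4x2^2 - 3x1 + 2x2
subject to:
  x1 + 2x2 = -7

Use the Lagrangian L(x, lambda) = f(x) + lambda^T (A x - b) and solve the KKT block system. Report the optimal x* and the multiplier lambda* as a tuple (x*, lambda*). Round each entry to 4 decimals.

Form the Lagrangian:
  L(x, lambda) = (1/2) x^T Q x + c^T x + lambda^T (A x - b)
Stationarity (grad_x L = 0): Q x + c + A^T lambda = 0.
Primal feasibility: A x = b.

This gives the KKT block system:
  [ Q   A^T ] [ x     ]   [-c ]
  [ A    0  ] [ lambda ] = [ b ]

Solving the linear system:
  x*      = (-1, -3)
  lambda* = (11)
  f(x*)   = 37

x* = (-1, -3), lambda* = (11)


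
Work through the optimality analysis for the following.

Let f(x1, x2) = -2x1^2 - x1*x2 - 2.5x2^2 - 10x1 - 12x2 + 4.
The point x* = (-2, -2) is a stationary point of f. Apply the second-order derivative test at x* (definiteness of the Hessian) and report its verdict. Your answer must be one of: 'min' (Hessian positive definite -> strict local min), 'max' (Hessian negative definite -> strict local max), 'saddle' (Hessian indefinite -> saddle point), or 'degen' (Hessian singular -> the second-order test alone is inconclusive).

Compute the Hessian H = grad^2 f:
  H = [[-4, -1], [-1, -5]]
Verify stationarity: grad f(x*) = H x* + g = (0, 0).
Eigenvalues of H: -5.618, -3.382.
Both eigenvalues < 0, so H is negative definite -> x* is a strict local max.

max


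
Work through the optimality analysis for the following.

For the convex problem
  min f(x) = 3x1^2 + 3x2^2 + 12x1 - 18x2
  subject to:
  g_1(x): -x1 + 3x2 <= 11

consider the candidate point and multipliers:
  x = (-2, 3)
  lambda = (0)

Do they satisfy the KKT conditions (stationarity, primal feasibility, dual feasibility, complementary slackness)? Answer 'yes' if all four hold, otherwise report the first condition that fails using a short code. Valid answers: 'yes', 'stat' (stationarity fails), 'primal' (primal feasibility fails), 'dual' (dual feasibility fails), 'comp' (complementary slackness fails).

Gradient of f: grad f(x) = Q x + c = (0, 0)
Constraint values g_i(x) = a_i^T x - b_i:
  g_1((-2, 3)) = 0
Stationarity residual: grad f(x) + sum_i lambda_i a_i = (0, 0)
  -> stationarity OK
Primal feasibility (all g_i <= 0): OK
Dual feasibility (all lambda_i >= 0): OK
Complementary slackness (lambda_i * g_i(x) = 0 for all i): OK

Verdict: yes, KKT holds.

yes


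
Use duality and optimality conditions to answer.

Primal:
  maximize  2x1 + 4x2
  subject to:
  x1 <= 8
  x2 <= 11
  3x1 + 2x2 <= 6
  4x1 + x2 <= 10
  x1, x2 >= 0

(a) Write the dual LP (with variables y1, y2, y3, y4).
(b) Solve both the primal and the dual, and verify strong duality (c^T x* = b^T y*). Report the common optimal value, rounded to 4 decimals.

The standard primal-dual pair for 'max c^T x s.t. A x <= b, x >= 0' is:
  Dual:  min b^T y  s.t.  A^T y >= c,  y >= 0.

So the dual LP is:
  minimize  8y1 + 11y2 + 6y3 + 10y4
  subject to:
    y1 + 3y3 + 4y4 >= 2
    y2 + 2y3 + y4 >= 4
    y1, y2, y3, y4 >= 0

Solving the primal: x* = (0, 3).
  primal value c^T x* = 12.
Solving the dual: y* = (0, 0, 2, 0).
  dual value b^T y* = 12.
Strong duality: c^T x* = b^T y*. Confirmed.

12


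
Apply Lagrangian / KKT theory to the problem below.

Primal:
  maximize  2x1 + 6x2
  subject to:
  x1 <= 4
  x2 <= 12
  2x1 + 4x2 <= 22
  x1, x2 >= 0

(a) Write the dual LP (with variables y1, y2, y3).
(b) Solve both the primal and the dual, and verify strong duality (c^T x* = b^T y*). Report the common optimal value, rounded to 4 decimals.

The standard primal-dual pair for 'max c^T x s.t. A x <= b, x >= 0' is:
  Dual:  min b^T y  s.t.  A^T y >= c,  y >= 0.

So the dual LP is:
  minimize  4y1 + 12y2 + 22y3
  subject to:
    y1 + 2y3 >= 2
    y2 + 4y3 >= 6
    y1, y2, y3 >= 0

Solving the primal: x* = (0, 5.5).
  primal value c^T x* = 33.
Solving the dual: y* = (0, 0, 1.5).
  dual value b^T y* = 33.
Strong duality: c^T x* = b^T y*. Confirmed.

33


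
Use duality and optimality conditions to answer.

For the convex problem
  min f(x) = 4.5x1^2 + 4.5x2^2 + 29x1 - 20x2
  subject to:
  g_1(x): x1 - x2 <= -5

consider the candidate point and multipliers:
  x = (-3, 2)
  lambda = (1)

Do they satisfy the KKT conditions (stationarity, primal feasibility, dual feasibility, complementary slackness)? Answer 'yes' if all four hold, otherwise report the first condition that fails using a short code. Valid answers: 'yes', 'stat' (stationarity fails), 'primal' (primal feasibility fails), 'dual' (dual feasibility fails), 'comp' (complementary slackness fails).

Gradient of f: grad f(x) = Q x + c = (2, -2)
Constraint values g_i(x) = a_i^T x - b_i:
  g_1((-3, 2)) = 0
Stationarity residual: grad f(x) + sum_i lambda_i a_i = (3, -3)
  -> stationarity FAILS
Primal feasibility (all g_i <= 0): OK
Dual feasibility (all lambda_i >= 0): OK
Complementary slackness (lambda_i * g_i(x) = 0 for all i): OK

Verdict: the first failing condition is stationarity -> stat.

stat


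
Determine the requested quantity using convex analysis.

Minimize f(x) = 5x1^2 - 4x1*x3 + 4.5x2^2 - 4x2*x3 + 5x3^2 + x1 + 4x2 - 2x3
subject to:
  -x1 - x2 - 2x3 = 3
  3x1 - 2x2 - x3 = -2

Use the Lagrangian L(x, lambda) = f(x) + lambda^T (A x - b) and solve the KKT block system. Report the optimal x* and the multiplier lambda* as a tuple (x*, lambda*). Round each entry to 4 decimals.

Form the Lagrangian:
  L(x, lambda) = (1/2) x^T Q x + c^T x + lambda^T (A x - b)
Stationarity (grad_x L = 0): Q x + c + A^T lambda = 0.
Primal feasibility: A x = b.

This gives the KKT block system:
  [ Q   A^T ] [ x     ]   [-c ]
  [ A    0  ] [ lambda ] = [ b ]

Solving the linear system:
  x*      = (-1.2058, -0.4801, -0.6571)
  lambda* = (-1.9873, 2.1473)
  f(x*)   = 4.2223

x* = (-1.2058, -0.4801, -0.6571), lambda* = (-1.9873, 2.1473)


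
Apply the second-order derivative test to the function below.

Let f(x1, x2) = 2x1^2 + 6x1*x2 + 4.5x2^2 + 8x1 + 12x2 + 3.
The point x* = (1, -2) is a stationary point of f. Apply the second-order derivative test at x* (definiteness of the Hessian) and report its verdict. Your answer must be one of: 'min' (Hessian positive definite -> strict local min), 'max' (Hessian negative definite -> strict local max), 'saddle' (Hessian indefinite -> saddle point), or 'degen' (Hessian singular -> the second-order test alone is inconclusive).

Compute the Hessian H = grad^2 f:
  H = [[4, 6], [6, 9]]
Verify stationarity: grad f(x*) = H x* + g = (0, 0).
Eigenvalues of H: 0, 13.
H has a zero eigenvalue (singular; positive semidefinite but not definite), so H is neither positive definite, negative definite, nor indefinite. The second-order test alone is inconclusive -> degen.
(Indeed, f is constant along the null direction of H through x*, so x* is not a strict local extremum.)

degen


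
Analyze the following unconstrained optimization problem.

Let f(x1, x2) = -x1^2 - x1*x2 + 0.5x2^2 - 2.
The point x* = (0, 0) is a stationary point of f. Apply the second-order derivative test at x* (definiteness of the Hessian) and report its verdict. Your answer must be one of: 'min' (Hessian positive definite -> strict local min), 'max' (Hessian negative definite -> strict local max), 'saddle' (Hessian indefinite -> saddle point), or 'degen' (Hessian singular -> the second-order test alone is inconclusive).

Compute the Hessian H = grad^2 f:
  H = [[-2, -1], [-1, 1]]
Verify stationarity: grad f(x*) = H x* + g = (0, 0).
Eigenvalues of H: -2.3028, 1.3028.
Eigenvalues have mixed signs, so H is indefinite -> x* is a saddle point.

saddle


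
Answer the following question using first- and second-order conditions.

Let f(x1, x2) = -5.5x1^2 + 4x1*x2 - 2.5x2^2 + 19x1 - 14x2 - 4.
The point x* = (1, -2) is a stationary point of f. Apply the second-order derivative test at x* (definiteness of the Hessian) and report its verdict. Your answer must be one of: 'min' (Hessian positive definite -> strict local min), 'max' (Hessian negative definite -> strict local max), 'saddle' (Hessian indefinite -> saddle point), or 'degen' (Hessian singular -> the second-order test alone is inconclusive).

Compute the Hessian H = grad^2 f:
  H = [[-11, 4], [4, -5]]
Verify stationarity: grad f(x*) = H x* + g = (0, 0).
Eigenvalues of H: -13, -3.
Both eigenvalues < 0, so H is negative definite -> x* is a strict local max.

max


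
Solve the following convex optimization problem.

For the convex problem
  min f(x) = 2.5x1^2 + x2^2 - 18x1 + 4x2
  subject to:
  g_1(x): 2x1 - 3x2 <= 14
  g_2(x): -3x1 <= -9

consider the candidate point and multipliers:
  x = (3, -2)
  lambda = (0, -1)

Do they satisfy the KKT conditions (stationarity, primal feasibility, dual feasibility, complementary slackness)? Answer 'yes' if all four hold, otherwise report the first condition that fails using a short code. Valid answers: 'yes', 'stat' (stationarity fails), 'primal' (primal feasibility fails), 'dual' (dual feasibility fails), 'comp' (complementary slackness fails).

Gradient of f: grad f(x) = Q x + c = (-3, 0)
Constraint values g_i(x) = a_i^T x - b_i:
  g_1((3, -2)) = -2
  g_2((3, -2)) = 0
Stationarity residual: grad f(x) + sum_i lambda_i a_i = (0, 0)
  -> stationarity OK
Primal feasibility (all g_i <= 0): OK
Dual feasibility (all lambda_i >= 0): FAILS
Complementary slackness (lambda_i * g_i(x) = 0 for all i): OK

Verdict: the first failing condition is dual_feasibility -> dual.

dual


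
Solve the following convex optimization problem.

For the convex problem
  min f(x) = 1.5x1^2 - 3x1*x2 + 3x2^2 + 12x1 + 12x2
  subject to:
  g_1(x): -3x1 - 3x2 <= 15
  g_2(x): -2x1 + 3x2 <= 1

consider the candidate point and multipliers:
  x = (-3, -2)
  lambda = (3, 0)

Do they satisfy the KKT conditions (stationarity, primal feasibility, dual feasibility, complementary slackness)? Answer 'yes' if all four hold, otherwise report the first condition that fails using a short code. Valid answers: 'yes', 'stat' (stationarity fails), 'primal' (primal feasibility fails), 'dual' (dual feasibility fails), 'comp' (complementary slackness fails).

Gradient of f: grad f(x) = Q x + c = (9, 9)
Constraint values g_i(x) = a_i^T x - b_i:
  g_1((-3, -2)) = 0
  g_2((-3, -2)) = -1
Stationarity residual: grad f(x) + sum_i lambda_i a_i = (0, 0)
  -> stationarity OK
Primal feasibility (all g_i <= 0): OK
Dual feasibility (all lambda_i >= 0): OK
Complementary slackness (lambda_i * g_i(x) = 0 for all i): OK

Verdict: yes, KKT holds.

yes


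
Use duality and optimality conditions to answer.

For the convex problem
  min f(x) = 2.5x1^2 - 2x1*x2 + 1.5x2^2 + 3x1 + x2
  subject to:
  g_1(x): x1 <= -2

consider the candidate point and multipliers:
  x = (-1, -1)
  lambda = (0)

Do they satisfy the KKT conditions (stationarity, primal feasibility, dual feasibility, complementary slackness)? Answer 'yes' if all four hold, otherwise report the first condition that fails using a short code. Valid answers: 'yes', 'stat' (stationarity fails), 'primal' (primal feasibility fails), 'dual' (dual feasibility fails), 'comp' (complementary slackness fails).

Gradient of f: grad f(x) = Q x + c = (0, 0)
Constraint values g_i(x) = a_i^T x - b_i:
  g_1((-1, -1)) = 1
Stationarity residual: grad f(x) + sum_i lambda_i a_i = (0, 0)
  -> stationarity OK
Primal feasibility (all g_i <= 0): FAILS
Dual feasibility (all lambda_i >= 0): OK
Complementary slackness (lambda_i * g_i(x) = 0 for all i): OK

Verdict: the first failing condition is primal_feasibility -> primal.

primal


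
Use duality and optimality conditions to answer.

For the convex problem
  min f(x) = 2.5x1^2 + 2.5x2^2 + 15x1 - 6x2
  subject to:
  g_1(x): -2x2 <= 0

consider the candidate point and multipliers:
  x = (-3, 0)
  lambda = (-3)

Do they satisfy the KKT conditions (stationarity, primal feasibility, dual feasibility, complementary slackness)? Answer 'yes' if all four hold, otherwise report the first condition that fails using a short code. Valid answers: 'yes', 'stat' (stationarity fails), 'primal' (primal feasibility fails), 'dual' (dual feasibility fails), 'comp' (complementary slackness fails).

Gradient of f: grad f(x) = Q x + c = (0, -6)
Constraint values g_i(x) = a_i^T x - b_i:
  g_1((-3, 0)) = 0
Stationarity residual: grad f(x) + sum_i lambda_i a_i = (0, 0)
  -> stationarity OK
Primal feasibility (all g_i <= 0): OK
Dual feasibility (all lambda_i >= 0): FAILS
Complementary slackness (lambda_i * g_i(x) = 0 for all i): OK

Verdict: the first failing condition is dual_feasibility -> dual.

dual


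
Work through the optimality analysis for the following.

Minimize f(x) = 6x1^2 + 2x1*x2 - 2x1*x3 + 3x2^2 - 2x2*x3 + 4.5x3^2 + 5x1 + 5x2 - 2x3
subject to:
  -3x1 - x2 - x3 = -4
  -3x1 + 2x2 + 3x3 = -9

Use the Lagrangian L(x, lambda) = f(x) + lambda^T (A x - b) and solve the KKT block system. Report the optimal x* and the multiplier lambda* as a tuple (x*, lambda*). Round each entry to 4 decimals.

Form the Lagrangian:
  L(x, lambda) = (1/2) x^T Q x + c^T x + lambda^T (A x - b)
Stationarity (grad_x L = 0): Q x + c + A^T lambda = 0.
Primal feasibility: A x = b.

This gives the KKT block system:
  [ Q   A^T ] [ x     ]   [-c ]
  [ A    0  ] [ lambda ] = [ b ]

Solving the linear system:
  x*      = (1.8802, -1.5622, -0.0783)
  lambda* = (5.3134, 2.8848)
  f(x*)   = 24.4816

x* = (1.8802, -1.5622, -0.0783), lambda* = (5.3134, 2.8848)


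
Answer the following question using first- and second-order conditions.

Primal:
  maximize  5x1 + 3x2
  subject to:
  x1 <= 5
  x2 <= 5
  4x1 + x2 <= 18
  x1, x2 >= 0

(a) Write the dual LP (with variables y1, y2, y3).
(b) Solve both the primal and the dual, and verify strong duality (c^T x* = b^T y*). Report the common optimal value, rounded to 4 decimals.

The standard primal-dual pair for 'max c^T x s.t. A x <= b, x >= 0' is:
  Dual:  min b^T y  s.t.  A^T y >= c,  y >= 0.

So the dual LP is:
  minimize  5y1 + 5y2 + 18y3
  subject to:
    y1 + 4y3 >= 5
    y2 + y3 >= 3
    y1, y2, y3 >= 0

Solving the primal: x* = (3.25, 5).
  primal value c^T x* = 31.25.
Solving the dual: y* = (0, 1.75, 1.25).
  dual value b^T y* = 31.25.
Strong duality: c^T x* = b^T y*. Confirmed.

31.25


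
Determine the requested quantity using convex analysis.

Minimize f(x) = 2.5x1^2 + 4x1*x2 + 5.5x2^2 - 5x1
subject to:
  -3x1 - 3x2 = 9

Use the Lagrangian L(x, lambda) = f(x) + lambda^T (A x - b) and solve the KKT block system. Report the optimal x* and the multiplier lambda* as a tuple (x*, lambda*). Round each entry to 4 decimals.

Form the Lagrangian:
  L(x, lambda) = (1/2) x^T Q x + c^T x + lambda^T (A x - b)
Stationarity (grad_x L = 0): Q x + c + A^T lambda = 0.
Primal feasibility: A x = b.

This gives the KKT block system:
  [ Q   A^T ] [ x     ]   [-c ]
  [ A    0  ] [ lambda ] = [ b ]

Solving the linear system:
  x*      = (-2, -1)
  lambda* = (-6.3333)
  f(x*)   = 33.5

x* = (-2, -1), lambda* = (-6.3333)


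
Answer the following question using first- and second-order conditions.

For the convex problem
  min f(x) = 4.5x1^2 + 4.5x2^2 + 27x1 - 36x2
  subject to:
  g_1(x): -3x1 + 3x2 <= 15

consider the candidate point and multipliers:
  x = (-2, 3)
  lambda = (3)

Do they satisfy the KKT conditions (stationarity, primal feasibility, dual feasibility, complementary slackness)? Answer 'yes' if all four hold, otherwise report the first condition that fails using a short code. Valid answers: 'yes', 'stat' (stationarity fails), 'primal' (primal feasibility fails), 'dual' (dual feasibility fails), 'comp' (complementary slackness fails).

Gradient of f: grad f(x) = Q x + c = (9, -9)
Constraint values g_i(x) = a_i^T x - b_i:
  g_1((-2, 3)) = 0
Stationarity residual: grad f(x) + sum_i lambda_i a_i = (0, 0)
  -> stationarity OK
Primal feasibility (all g_i <= 0): OK
Dual feasibility (all lambda_i >= 0): OK
Complementary slackness (lambda_i * g_i(x) = 0 for all i): OK

Verdict: yes, KKT holds.

yes


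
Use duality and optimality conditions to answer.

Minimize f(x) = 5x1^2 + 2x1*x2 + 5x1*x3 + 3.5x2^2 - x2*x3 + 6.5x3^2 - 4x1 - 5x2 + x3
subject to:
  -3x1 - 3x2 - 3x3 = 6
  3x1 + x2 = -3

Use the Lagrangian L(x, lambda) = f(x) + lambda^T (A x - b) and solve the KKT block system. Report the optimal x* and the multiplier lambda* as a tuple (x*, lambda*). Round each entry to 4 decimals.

Form the Lagrangian:
  L(x, lambda) = (1/2) x^T Q x + c^T x + lambda^T (A x - b)
Stationarity (grad_x L = 0): Q x + c + A^T lambda = 0.
Primal feasibility: A x = b.

This gives the KKT block system:
  [ Q   A^T ] [ x     ]   [-c ]
  [ A    0  ] [ lambda ] = [ b ]

Solving the linear system:
  x*      = (-0.7586, -0.7241, -0.5172)
  lambda* = (-2.931, 2.2759)
  f(x*)   = 15.2759

x* = (-0.7586, -0.7241, -0.5172), lambda* = (-2.931, 2.2759)


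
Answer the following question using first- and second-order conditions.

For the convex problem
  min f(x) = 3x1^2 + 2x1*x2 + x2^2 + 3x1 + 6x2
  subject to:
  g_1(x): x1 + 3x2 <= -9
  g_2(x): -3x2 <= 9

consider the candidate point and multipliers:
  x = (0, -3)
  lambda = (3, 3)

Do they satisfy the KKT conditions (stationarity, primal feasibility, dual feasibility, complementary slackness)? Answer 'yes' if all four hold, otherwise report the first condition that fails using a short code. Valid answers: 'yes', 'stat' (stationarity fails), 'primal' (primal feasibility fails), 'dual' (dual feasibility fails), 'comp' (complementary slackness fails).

Gradient of f: grad f(x) = Q x + c = (-3, 0)
Constraint values g_i(x) = a_i^T x - b_i:
  g_1((0, -3)) = 0
  g_2((0, -3)) = 0
Stationarity residual: grad f(x) + sum_i lambda_i a_i = (0, 0)
  -> stationarity OK
Primal feasibility (all g_i <= 0): OK
Dual feasibility (all lambda_i >= 0): OK
Complementary slackness (lambda_i * g_i(x) = 0 for all i): OK

Verdict: yes, KKT holds.

yes


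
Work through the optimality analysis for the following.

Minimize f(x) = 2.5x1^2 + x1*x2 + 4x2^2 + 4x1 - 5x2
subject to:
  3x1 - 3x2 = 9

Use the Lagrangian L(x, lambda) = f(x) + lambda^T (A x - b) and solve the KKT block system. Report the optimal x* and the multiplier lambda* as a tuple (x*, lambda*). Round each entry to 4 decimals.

Form the Lagrangian:
  L(x, lambda) = (1/2) x^T Q x + c^T x + lambda^T (A x - b)
Stationarity (grad_x L = 0): Q x + c + A^T lambda = 0.
Primal feasibility: A x = b.

This gives the KKT block system:
  [ Q   A^T ] [ x     ]   [-c ]
  [ A    0  ] [ lambda ] = [ b ]

Solving the linear system:
  x*      = (1.8667, -1.1333)
  lambda* = (-4.0667)
  f(x*)   = 24.8667

x* = (1.8667, -1.1333), lambda* = (-4.0667)


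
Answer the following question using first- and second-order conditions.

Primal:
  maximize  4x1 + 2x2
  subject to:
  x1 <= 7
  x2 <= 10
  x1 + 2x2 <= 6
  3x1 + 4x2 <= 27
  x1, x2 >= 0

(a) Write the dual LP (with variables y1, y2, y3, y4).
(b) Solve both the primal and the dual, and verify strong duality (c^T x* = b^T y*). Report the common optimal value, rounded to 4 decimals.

The standard primal-dual pair for 'max c^T x s.t. A x <= b, x >= 0' is:
  Dual:  min b^T y  s.t.  A^T y >= c,  y >= 0.

So the dual LP is:
  minimize  7y1 + 10y2 + 6y3 + 27y4
  subject to:
    y1 + y3 + 3y4 >= 4
    y2 + 2y3 + 4y4 >= 2
    y1, y2, y3, y4 >= 0

Solving the primal: x* = (6, 0).
  primal value c^T x* = 24.
Solving the dual: y* = (0, 0, 4, 0).
  dual value b^T y* = 24.
Strong duality: c^T x* = b^T y*. Confirmed.

24


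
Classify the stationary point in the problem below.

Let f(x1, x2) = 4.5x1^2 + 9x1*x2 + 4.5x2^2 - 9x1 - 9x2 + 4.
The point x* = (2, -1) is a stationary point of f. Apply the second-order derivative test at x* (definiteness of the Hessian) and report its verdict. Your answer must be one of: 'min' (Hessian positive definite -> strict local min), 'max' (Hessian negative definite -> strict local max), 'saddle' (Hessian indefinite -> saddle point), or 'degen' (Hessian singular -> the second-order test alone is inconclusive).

Compute the Hessian H = grad^2 f:
  H = [[9, 9], [9, 9]]
Verify stationarity: grad f(x*) = H x* + g = (0, 0).
Eigenvalues of H: 0, 18.
H has a zero eigenvalue (singular; positive semidefinite but not definite), so H is neither positive definite, negative definite, nor indefinite. The second-order test alone is inconclusive -> degen.
(Indeed, f is constant along the null direction of H through x*, so x* is not a strict local extremum.)

degen


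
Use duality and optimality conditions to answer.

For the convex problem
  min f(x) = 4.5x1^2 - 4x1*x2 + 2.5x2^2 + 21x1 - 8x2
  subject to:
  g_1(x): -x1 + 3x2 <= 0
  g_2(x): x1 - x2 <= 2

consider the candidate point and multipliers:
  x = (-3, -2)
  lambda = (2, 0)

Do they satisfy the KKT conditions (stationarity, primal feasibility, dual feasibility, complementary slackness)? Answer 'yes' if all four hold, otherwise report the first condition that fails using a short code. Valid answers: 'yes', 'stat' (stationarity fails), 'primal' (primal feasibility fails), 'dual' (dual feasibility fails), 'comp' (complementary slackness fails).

Gradient of f: grad f(x) = Q x + c = (2, -6)
Constraint values g_i(x) = a_i^T x - b_i:
  g_1((-3, -2)) = -3
  g_2((-3, -2)) = -3
Stationarity residual: grad f(x) + sum_i lambda_i a_i = (0, 0)
  -> stationarity OK
Primal feasibility (all g_i <= 0): OK
Dual feasibility (all lambda_i >= 0): OK
Complementary slackness (lambda_i * g_i(x) = 0 for all i): FAILS

Verdict: the first failing condition is complementary_slackness -> comp.

comp


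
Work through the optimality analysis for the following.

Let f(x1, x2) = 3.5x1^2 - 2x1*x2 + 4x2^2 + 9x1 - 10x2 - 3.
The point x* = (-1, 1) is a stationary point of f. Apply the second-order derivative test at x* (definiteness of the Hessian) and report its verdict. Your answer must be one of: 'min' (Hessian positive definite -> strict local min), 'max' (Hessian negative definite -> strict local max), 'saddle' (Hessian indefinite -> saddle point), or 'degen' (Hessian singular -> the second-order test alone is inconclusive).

Compute the Hessian H = grad^2 f:
  H = [[7, -2], [-2, 8]]
Verify stationarity: grad f(x*) = H x* + g = (0, 0).
Eigenvalues of H: 5.4384, 9.5616.
Both eigenvalues > 0, so H is positive definite -> x* is a strict local min.

min


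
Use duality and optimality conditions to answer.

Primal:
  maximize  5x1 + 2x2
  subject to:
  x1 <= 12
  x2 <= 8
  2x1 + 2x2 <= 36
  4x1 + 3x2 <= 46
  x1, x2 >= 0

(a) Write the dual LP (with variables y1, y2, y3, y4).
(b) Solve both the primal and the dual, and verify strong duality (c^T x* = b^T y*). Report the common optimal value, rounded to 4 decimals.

The standard primal-dual pair for 'max c^T x s.t. A x <= b, x >= 0' is:
  Dual:  min b^T y  s.t.  A^T y >= c,  y >= 0.

So the dual LP is:
  minimize  12y1 + 8y2 + 36y3 + 46y4
  subject to:
    y1 + 2y3 + 4y4 >= 5
    y2 + 2y3 + 3y4 >= 2
    y1, y2, y3, y4 >= 0

Solving the primal: x* = (11.5, 0).
  primal value c^T x* = 57.5.
Solving the dual: y* = (0, 0, 0, 1.25).
  dual value b^T y* = 57.5.
Strong duality: c^T x* = b^T y*. Confirmed.

57.5


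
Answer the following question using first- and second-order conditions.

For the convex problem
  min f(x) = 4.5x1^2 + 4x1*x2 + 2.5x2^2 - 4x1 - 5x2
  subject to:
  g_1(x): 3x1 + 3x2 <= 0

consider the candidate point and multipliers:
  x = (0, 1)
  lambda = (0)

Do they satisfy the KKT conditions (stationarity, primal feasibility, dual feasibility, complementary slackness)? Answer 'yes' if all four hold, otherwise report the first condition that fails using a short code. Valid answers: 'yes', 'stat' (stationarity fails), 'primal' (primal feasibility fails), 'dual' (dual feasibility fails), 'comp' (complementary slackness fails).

Gradient of f: grad f(x) = Q x + c = (0, 0)
Constraint values g_i(x) = a_i^T x - b_i:
  g_1((0, 1)) = 3
Stationarity residual: grad f(x) + sum_i lambda_i a_i = (0, 0)
  -> stationarity OK
Primal feasibility (all g_i <= 0): FAILS
Dual feasibility (all lambda_i >= 0): OK
Complementary slackness (lambda_i * g_i(x) = 0 for all i): OK

Verdict: the first failing condition is primal_feasibility -> primal.

primal


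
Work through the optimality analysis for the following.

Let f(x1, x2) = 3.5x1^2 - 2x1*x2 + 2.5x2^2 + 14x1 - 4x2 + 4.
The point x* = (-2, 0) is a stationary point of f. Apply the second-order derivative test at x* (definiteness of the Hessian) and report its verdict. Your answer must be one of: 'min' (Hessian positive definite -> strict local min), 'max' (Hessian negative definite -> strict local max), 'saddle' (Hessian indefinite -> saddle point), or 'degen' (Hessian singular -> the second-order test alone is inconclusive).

Compute the Hessian H = grad^2 f:
  H = [[7, -2], [-2, 5]]
Verify stationarity: grad f(x*) = H x* + g = (0, 0).
Eigenvalues of H: 3.7639, 8.2361.
Both eigenvalues > 0, so H is positive definite -> x* is a strict local min.

min


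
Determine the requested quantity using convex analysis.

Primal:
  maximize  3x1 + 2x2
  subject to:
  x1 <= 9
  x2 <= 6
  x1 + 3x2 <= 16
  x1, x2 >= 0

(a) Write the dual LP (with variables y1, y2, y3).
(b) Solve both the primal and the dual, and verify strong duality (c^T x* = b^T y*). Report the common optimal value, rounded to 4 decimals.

The standard primal-dual pair for 'max c^T x s.t. A x <= b, x >= 0' is:
  Dual:  min b^T y  s.t.  A^T y >= c,  y >= 0.

So the dual LP is:
  minimize  9y1 + 6y2 + 16y3
  subject to:
    y1 + y3 >= 3
    y2 + 3y3 >= 2
    y1, y2, y3 >= 0

Solving the primal: x* = (9, 2.3333).
  primal value c^T x* = 31.6667.
Solving the dual: y* = (2.3333, 0, 0.6667).
  dual value b^T y* = 31.6667.
Strong duality: c^T x* = b^T y*. Confirmed.

31.6667


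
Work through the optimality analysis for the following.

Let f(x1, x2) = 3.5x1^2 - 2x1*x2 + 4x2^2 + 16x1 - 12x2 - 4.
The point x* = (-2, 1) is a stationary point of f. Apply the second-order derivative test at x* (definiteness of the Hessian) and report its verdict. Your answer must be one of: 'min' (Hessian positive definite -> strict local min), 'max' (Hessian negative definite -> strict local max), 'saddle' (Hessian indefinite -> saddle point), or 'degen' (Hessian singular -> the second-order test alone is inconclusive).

Compute the Hessian H = grad^2 f:
  H = [[7, -2], [-2, 8]]
Verify stationarity: grad f(x*) = H x* + g = (0, 0).
Eigenvalues of H: 5.4384, 9.5616.
Both eigenvalues > 0, so H is positive definite -> x* is a strict local min.

min


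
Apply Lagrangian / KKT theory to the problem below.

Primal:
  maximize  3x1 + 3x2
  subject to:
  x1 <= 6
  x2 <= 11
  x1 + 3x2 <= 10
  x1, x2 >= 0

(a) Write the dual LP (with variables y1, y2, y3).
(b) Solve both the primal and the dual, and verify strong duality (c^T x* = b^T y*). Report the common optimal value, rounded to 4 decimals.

The standard primal-dual pair for 'max c^T x s.t. A x <= b, x >= 0' is:
  Dual:  min b^T y  s.t.  A^T y >= c,  y >= 0.

So the dual LP is:
  minimize  6y1 + 11y2 + 10y3
  subject to:
    y1 + y3 >= 3
    y2 + 3y3 >= 3
    y1, y2, y3 >= 0

Solving the primal: x* = (6, 1.3333).
  primal value c^T x* = 22.
Solving the dual: y* = (2, 0, 1).
  dual value b^T y* = 22.
Strong duality: c^T x* = b^T y*. Confirmed.

22


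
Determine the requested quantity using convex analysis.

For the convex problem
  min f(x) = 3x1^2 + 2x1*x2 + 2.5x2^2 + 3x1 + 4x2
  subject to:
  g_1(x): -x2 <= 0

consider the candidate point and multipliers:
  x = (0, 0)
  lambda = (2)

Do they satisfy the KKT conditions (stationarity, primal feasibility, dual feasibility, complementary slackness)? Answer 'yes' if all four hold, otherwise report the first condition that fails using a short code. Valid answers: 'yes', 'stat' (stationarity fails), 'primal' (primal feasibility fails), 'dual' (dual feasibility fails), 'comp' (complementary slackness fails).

Gradient of f: grad f(x) = Q x + c = (3, 4)
Constraint values g_i(x) = a_i^T x - b_i:
  g_1((0, 0)) = 0
Stationarity residual: grad f(x) + sum_i lambda_i a_i = (3, 2)
  -> stationarity FAILS
Primal feasibility (all g_i <= 0): OK
Dual feasibility (all lambda_i >= 0): OK
Complementary slackness (lambda_i * g_i(x) = 0 for all i): OK

Verdict: the first failing condition is stationarity -> stat.

stat


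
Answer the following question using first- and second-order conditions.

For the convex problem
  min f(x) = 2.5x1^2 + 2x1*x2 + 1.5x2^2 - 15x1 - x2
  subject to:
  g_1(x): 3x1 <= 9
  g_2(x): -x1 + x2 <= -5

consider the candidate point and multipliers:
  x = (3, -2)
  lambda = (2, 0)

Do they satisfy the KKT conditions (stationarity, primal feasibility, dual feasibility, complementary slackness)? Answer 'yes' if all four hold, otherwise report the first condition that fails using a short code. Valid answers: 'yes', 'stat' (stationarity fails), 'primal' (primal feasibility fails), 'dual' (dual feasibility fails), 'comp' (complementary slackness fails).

Gradient of f: grad f(x) = Q x + c = (-4, -1)
Constraint values g_i(x) = a_i^T x - b_i:
  g_1((3, -2)) = 0
  g_2((3, -2)) = 0
Stationarity residual: grad f(x) + sum_i lambda_i a_i = (2, -1)
  -> stationarity FAILS
Primal feasibility (all g_i <= 0): OK
Dual feasibility (all lambda_i >= 0): OK
Complementary slackness (lambda_i * g_i(x) = 0 for all i): OK

Verdict: the first failing condition is stationarity -> stat.

stat


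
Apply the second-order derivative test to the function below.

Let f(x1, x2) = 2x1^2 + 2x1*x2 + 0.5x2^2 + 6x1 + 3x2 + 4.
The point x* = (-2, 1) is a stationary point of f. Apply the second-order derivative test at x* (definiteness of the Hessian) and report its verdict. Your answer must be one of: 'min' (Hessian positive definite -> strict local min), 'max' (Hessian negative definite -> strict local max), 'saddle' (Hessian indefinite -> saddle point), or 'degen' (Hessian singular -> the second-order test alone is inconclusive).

Compute the Hessian H = grad^2 f:
  H = [[4, 2], [2, 1]]
Verify stationarity: grad f(x*) = H x* + g = (0, 0).
Eigenvalues of H: 0, 5.
H has a zero eigenvalue (singular; positive semidefinite but not definite), so H is neither positive definite, negative definite, nor indefinite. The second-order test alone is inconclusive -> degen.
(Indeed, f is constant along the null direction of H through x*, so x* is not a strict local extremum.)

degen


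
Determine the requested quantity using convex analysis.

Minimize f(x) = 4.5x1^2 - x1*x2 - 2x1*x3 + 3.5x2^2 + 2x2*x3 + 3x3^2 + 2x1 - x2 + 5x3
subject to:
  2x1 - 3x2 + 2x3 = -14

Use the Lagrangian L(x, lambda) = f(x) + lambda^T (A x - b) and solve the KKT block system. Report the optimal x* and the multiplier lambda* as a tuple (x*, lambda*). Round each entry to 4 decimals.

Form the Lagrangian:
  L(x, lambda) = (1/2) x^T Q x + c^T x + lambda^T (A x - b)
Stationarity (grad_x L = 0): Q x + c + A^T lambda = 0.
Primal feasibility: A x = b.

This gives the KKT block system:
  [ Q   A^T ] [ x     ]   [-c ]
  [ A    0  ] [ lambda ] = [ b ]

Solving the linear system:
  x*      = (-1.246, 1.9551, -2.8214)
  lambda* = (2.763)
  f(x*)   = 10.0642

x* = (-1.246, 1.9551, -2.8214), lambda* = (2.763)


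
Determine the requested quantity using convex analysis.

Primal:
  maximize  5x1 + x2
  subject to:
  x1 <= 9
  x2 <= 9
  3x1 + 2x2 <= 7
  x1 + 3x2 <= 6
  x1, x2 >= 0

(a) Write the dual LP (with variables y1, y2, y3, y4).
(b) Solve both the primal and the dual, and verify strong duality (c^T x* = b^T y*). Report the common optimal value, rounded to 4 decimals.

The standard primal-dual pair for 'max c^T x s.t. A x <= b, x >= 0' is:
  Dual:  min b^T y  s.t.  A^T y >= c,  y >= 0.

So the dual LP is:
  minimize  9y1 + 9y2 + 7y3 + 6y4
  subject to:
    y1 + 3y3 + y4 >= 5
    y2 + 2y3 + 3y4 >= 1
    y1, y2, y3, y4 >= 0

Solving the primal: x* = (2.3333, 0).
  primal value c^T x* = 11.6667.
Solving the dual: y* = (0, 0, 1.6667, 0).
  dual value b^T y* = 11.6667.
Strong duality: c^T x* = b^T y*. Confirmed.

11.6667


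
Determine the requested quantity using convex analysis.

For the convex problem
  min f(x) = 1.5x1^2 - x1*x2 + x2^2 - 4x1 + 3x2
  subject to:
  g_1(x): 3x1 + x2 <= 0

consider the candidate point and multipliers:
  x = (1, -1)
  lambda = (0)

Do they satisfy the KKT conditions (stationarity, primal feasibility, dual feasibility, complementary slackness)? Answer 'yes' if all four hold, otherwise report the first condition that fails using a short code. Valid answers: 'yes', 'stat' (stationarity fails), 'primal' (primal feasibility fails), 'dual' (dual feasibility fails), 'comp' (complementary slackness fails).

Gradient of f: grad f(x) = Q x + c = (0, 0)
Constraint values g_i(x) = a_i^T x - b_i:
  g_1((1, -1)) = 2
Stationarity residual: grad f(x) + sum_i lambda_i a_i = (0, 0)
  -> stationarity OK
Primal feasibility (all g_i <= 0): FAILS
Dual feasibility (all lambda_i >= 0): OK
Complementary slackness (lambda_i * g_i(x) = 0 for all i): OK

Verdict: the first failing condition is primal_feasibility -> primal.

primal


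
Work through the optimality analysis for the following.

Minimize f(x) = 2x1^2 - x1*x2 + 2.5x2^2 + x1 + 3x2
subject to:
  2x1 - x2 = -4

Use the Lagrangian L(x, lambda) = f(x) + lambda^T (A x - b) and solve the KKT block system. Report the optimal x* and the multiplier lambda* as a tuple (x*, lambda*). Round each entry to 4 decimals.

Form the Lagrangian:
  L(x, lambda) = (1/2) x^T Q x + c^T x + lambda^T (A x - b)
Stationarity (grad_x L = 0): Q x + c + A^T lambda = 0.
Primal feasibility: A x = b.

This gives the KKT block system:
  [ Q   A^T ] [ x     ]   [-c ]
  [ A    0  ] [ lambda ] = [ b ]

Solving the linear system:
  x*      = (-2.15, -0.3)
  lambda* = (3.65)
  f(x*)   = 5.775

x* = (-2.15, -0.3), lambda* = (3.65)


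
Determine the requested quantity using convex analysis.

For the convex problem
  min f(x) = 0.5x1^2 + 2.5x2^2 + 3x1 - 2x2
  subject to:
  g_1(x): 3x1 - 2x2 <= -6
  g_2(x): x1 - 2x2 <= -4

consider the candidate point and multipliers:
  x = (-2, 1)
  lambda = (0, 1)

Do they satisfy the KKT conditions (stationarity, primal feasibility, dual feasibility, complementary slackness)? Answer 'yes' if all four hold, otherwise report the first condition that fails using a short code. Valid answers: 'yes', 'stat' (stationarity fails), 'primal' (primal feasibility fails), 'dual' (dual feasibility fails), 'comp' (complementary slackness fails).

Gradient of f: grad f(x) = Q x + c = (1, 3)
Constraint values g_i(x) = a_i^T x - b_i:
  g_1((-2, 1)) = -2
  g_2((-2, 1)) = 0
Stationarity residual: grad f(x) + sum_i lambda_i a_i = (2, 1)
  -> stationarity FAILS
Primal feasibility (all g_i <= 0): OK
Dual feasibility (all lambda_i >= 0): OK
Complementary slackness (lambda_i * g_i(x) = 0 for all i): OK

Verdict: the first failing condition is stationarity -> stat.

stat
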